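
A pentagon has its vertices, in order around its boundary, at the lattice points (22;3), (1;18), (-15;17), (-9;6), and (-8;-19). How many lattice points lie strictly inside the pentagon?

675

The shoelace formula gives twice the area as |(22·18 − 1·3) + (1·17 − (-15)·18) + ((-15)·6 − (-9)·17) + ((-9)·(-19) − (-8)·6) + ((-8)·3 − 22·(-19))| = 1356, so the area is 678.
Along each edge there are gcd(|Δx|,|Δy|)+1 lattice points, so counting each shared vertex once the boundary has gcd(21,15) + gcd(16,1) + gcd(6,11) + gcd(1,25) + gcd(30,22) = 3+1+1+1+2 = 8.
By Pick's theorem A = I + B/2 − 1, so I = 678 − 8/2 + 1 = 675.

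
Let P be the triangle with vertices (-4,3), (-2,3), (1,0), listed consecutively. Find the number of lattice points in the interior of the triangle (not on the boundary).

Using the shoelace formula, 2A = |[(-4)·3 − (-2)·3] + [(-2)·0 − 1·3] + [1·3 − (-4)·0]| = 6, so the area is 3.
Summing gcd(|Δx|,|Δy|) over the edges gives the boundary count: gcd(2,0) + gcd(3,3) + gcd(5,3) = 2+3+1 = 6.
By Pick's theorem A = I + B/2 − 1, so I = 3 − 6/2 + 1 = 1.

1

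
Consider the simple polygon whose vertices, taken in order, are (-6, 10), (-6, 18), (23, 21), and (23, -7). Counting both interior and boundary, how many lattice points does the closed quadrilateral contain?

Using the shoelace formula, 2A = |[(-6)·18 − (-6)·10] + [(-6)·21 − 23·18] + [23·(-7) − 23·21] + [23·10 − (-6)·(-7)]| = 1044, so the area is 522.
Along each edge there are gcd(|Δx|,|Δy|)+1 lattice points, so counting each shared vertex once the boundary has gcd(0,8) + gcd(29,3) + gcd(0,28) + gcd(29,17) = 8+1+28+1 = 38.
Pick's theorem gives I = A − B/2 + 1 = 522 − 38/2 + 1 = 504, so the closed region contains I + B = 504 + 38 = 542 lattice points.

542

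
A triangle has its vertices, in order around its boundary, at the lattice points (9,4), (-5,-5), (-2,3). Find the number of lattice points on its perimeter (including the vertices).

3

The number of boundary lattice points is Σ gcd(|Δx|,|Δy|) = gcd(14,9) + gcd(3,8) + gcd(11,1) = 1+1+1 = 3.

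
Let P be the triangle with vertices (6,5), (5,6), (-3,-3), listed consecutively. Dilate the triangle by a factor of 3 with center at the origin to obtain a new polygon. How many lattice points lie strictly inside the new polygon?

73

By the shoelace formula, twice the signed area is |[6·6 − 5·5] + [5·(-3) − (-3)·6] + [(-3)·5 − 6·(-3)]| = 17, so the area is 17/2.
The number of boundary lattice points is Σ gcd(|Δx|,|Δy|) = gcd(1,1) + gcd(8,9) + gcd(9,8) = 1+1+1 = 3.
Scaling by 3 multiplies the area by 3² = 9 (so the new area is 153/2) and multiplies the boundary lattice-point count by 3, giving 9.
By Pick's theorem, the interior count of the dilated polygon is 153/2 − 9/2 + 1 = 73.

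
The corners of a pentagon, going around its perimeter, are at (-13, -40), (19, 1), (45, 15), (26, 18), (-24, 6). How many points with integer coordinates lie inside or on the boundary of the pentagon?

1521

By the shoelace formula, twice the signed area is |((-13)·1 − 19·(-40)) + (19·15 − 45·1) + (45·18 − 26·15) + (26·6 − (-24)·18) + ((-24)·(-40) − (-13)·6)| = 3033, so the area is 1516.5.
Along each edge there are gcd(|Δx|,|Δy|)+1 lattice points, so counting each shared vertex once the boundary has gcd(32,41) + gcd(26,14) + gcd(19,3) + gcd(50,12) + gcd(11,46) = 1+2+1+2+1 = 7.
Pick's theorem gives I = A − B/2 + 1 = 1516.5 − 7/2 + 1 = 1514, so the closed region contains I + B = 1514 + 7 = 1521 lattice points.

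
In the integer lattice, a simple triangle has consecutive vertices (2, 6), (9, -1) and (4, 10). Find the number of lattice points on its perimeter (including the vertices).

Summing gcd(|Δx|,|Δy|) over the edges gives the boundary count: gcd(7,7) + gcd(5,11) + gcd(2,4) = 7+1+2 = 10.

10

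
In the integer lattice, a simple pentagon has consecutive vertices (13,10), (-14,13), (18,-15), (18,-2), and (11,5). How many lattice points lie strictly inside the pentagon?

By the shoelace formula, twice the signed area is |[13·13 − (-14)·10] + [(-14)·(-15) − 18·13] + [18·(-2) − 18·(-15)] + [18·5 − 11·(-2)] + [11·10 − 13·5]| = 676, so the area is 338.
The number of boundary lattice points is Σ gcd(|Δx|,|Δy|) = gcd(27,3) + gcd(32,28) + gcd(0,13) + gcd(7,7) + gcd(2,5) = 3+4+13+7+1 = 28.
Pick's theorem gives I = A − B/2 + 1 = 338 − 28/2 + 1 = 325.

325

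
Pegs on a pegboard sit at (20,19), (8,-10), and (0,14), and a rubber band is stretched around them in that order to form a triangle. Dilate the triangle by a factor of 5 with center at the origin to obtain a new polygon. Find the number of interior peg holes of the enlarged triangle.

By the shoelace formula, twice the signed area is |(20·(-10) − 8·19) + (8·14 − 0·(-10)) + (0·19 − 20·14)| = 520, so the area is 260.
Summing gcd(|Δx|,|Δy|) over the edges gives the boundary count: gcd(12,29) + gcd(8,24) + gcd(20,5) = 1+8+5 = 14.
Scaling by 5 multiplies the area by 5² = 25 (so the new area is 6500) and multiplies the boundary lattice-point count by 5, giving 70.
By Pick's theorem, the interior count of the dilated polygon is 6500 − 70/2 + 1 = 6466.

6466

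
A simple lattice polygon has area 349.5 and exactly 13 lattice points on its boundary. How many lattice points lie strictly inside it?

344

Pick's theorem A = I + B/2 − 1 rearranges to I = A − B/2 + 1 = 349.5 − 13/2 + 1 = 344.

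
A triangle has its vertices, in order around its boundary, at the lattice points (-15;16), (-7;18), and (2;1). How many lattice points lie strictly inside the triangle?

76

The shoelace formula gives twice the area as |((-15)·18 − (-7)·16) + ((-7)·1 − 2·18) + (2·16 − (-15)·1)| = 154, so the area is 77.
The number of boundary lattice points is Σ gcd(|Δx|,|Δy|) = gcd(8,2) + gcd(9,17) + gcd(17,15) = 2+1+1 = 4.
By Pick's theorem A = I + B/2 − 1, so I = 77 − 4/2 + 1 = 76.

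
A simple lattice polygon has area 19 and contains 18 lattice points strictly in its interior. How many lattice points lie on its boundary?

Pick's theorem gives A = I + B/2 − 1, so B = 2(A − I + 1) = 2(19 − 18 + 1) = 4.

4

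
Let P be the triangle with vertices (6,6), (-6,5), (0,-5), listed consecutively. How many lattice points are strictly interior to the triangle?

62

By the shoelace formula, twice the signed area is |(6·5 − (-6)·6) + ((-6)·(-5) − 0·5) + (0·6 − 6·(-5))| = 126, so the area is 63.
Along each edge there are gcd(|Δx|,|Δy|)+1 lattice points, so counting each shared vertex once the boundary has gcd(12,1) + gcd(6,10) + gcd(6,11) = 1+2+1 = 4.
Pick's theorem gives I = A − B/2 + 1 = 63 − 4/2 + 1 = 62.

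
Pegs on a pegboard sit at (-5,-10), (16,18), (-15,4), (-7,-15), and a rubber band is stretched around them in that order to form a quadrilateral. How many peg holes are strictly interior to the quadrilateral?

The shoelace formula gives twice the area as |((-5)·18 − 16·(-10)) + (16·4 − (-15)·18) + ((-15)·(-15) − (-7)·4) + ((-7)·(-10) − (-5)·(-15))| = 652, so the area is 326.
Along each edge there are gcd(|Δx|,|Δy|)+1 lattice points, so counting each shared vertex once the boundary has gcd(21,28) + gcd(31,14) + gcd(8,19) + gcd(2,5) = 7+1+1+1 = 10.
Pick's theorem gives I = A − B/2 + 1 = 326 − 10/2 + 1 = 322.

322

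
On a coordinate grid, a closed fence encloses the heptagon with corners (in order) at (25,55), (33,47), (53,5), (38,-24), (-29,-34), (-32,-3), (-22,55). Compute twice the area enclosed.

Using the shoelace formula, 2A = |[25·47 − 33·55] + [33·5 − 53·47] + [53·(-24) − 38·5] + [38·(-34) − (-29)·(-24)] + [(-29)·(-3) − (-32)·(-34)] + [(-32)·55 − (-22)·(-3)] + [(-22)·55 − 25·55]| = 11828, so the area is 5914.

11828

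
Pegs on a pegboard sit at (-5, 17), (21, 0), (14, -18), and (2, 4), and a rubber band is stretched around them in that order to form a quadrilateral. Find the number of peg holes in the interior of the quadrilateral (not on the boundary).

By the shoelace formula, twice the signed area is |[(-5)·0 − 21·17] + [21·(-18) − 14·0] + [14·4 − 2·(-18)] + [2·17 − (-5)·4]| = 589, so the area is 589/2.
Summing gcd(|Δx|,|Δy|) over the edges gives the boundary count: gcd(26,17) + gcd(7,18) + gcd(12,22) + gcd(7,13) = 1+1+2+1 = 5.
Pick's theorem gives I = A − B/2 + 1 = 589/2 − 5/2 + 1 = 293.

293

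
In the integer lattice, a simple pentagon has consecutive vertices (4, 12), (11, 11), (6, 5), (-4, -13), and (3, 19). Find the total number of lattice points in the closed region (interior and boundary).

Using the shoelace formula, 2A = |(4·11 − 11·12) + (11·5 − 6·11) + (6·(-13) − (-4)·5) + ((-4)·19 − 3·(-13)) + (3·12 − 4·19)| = 234, so the area is 117.
Summing gcd(|Δx|,|Δy|) over the edges gives the boundary count: gcd(7,1) + gcd(5,6) + gcd(10,18) + gcd(7,32) + gcd(1,7) = 1+1+2+1+1 = 6.
Pick's theorem gives I = A − B/2 + 1 = 117 − 6/2 + 1 = 115, so the closed region contains I + B = 115 + 6 = 121 lattice points.

121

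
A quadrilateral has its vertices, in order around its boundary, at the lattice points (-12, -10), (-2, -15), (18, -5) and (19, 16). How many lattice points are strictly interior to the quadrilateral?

By the shoelace formula, twice the signed area is |[(-12)·(-15) − (-2)·(-10)] + [(-2)·(-5) − 18·(-15)] + [18·16 − 19·(-5)] + [19·(-10) − (-12)·16]| = 825, so the area is 825/2.
Along each edge there are gcd(|Δx|,|Δy|)+1 lattice points, so counting each shared vertex once the boundary has gcd(10,5) + gcd(20,10) + gcd(1,21) + gcd(31,26) = 5+10+1+1 = 17.
Pick's theorem gives I = A − B/2 + 1 = 825/2 − 17/2 + 1 = 405.

405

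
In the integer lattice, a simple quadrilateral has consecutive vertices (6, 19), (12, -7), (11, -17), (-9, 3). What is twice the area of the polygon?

By the shoelace formula, twice the signed area is |[6·(-7) − 12·19] + [12·(-17) − 11·(-7)] + [11·3 − (-9)·(-17)] + [(-9)·19 − 6·3]| = 706, so the area is 353.

706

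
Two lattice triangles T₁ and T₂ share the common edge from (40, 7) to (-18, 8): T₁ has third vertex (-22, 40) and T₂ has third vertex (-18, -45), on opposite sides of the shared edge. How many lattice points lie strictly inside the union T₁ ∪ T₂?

The union is the simple quadrilateral with vertices (40, 7), (-22, 40), (-18, 8), (-18, -45) in order.
By the shoelace formula, twice the signed area is |[40·40 − (-22)·7] + [(-22)·8 − (-18)·40] + [(-18)·(-45) − (-18)·8] + [(-18)·7 − 40·(-45)]| = 4926, so the area is 2463.
The number of boundary lattice points is Σ gcd(|Δx|,|Δy|) = gcd(62,33) + gcd(4,32) + gcd(0,53) + gcd(58,52) = 1+4+53+2 = 60.
By Pick's theorem I = A − B/2 + 1 = 2463 − 60/2 + 1 = 2434.

2434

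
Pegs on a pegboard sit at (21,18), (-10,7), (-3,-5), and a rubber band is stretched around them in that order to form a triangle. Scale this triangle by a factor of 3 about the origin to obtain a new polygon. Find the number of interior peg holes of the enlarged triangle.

By the shoelace formula, twice the signed area is |[21·7 − (-10)·18] + [(-10)·(-5) − (-3)·7] + [(-3)·18 − 21·(-5)]| = 449, so the area is 224.5.
Summing gcd(|Δx|,|Δy|) over the edges gives the boundary count: gcd(31,11) + gcd(7,12) + gcd(24,23) = 1+1+1 = 3.
Scaling by 3 multiplies the area by 3² = 9 (so the new area is 2020.5) and multiplies the boundary lattice-point count by 3, giving 9.
By Pick's theorem, the interior count of the dilated polygon is 2020.5 − 9/2 + 1 = 2017.

2017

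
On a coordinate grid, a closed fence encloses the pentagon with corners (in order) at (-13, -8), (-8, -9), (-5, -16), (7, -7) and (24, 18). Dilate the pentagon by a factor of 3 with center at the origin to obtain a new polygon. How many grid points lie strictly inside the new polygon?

2776

Using the shoelace formula, 2A = |((-13)·(-9) − (-8)·(-8)) + ((-8)·(-16) − (-5)·(-9)) + ((-5)·(-7) − 7·(-16)) + (7·18 − 24·(-7)) + (24·(-8) − (-13)·18)| = 619, so the area is 619/2.
Along each edge there are gcd(|Δx|,|Δy|)+1 lattice points, so counting each shared vertex once the boundary has gcd(5,1) + gcd(3,7) + gcd(12,9) + gcd(17,25) + gcd(37,26) = 1+1+3+1+1 = 7.
Scaling by 3 multiplies the area by 3² = 9 (so the new area is 5571/2) and multiplies the boundary lattice-point count by 3, giving 21.
By Pick's theorem, the interior count of the dilated polygon is 5571/2 − 21/2 + 1 = 2776.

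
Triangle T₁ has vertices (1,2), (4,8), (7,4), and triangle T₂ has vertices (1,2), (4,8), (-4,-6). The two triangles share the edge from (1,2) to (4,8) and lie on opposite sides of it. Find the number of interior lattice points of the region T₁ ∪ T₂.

16

The union is the simple quadrilateral with vertices (1,2), (7,4), (4,8), (-4,-6) in order.
By the shoelace formula, twice the signed area is |(1·4 − 7·2) + (7·8 − 4·4) + (4·(-6) − (-4)·8) + ((-4)·2 − 1·(-6))| = 36, so the area is 18.
Along each edge there are gcd(|Δx|,|Δy|)+1 lattice points, so counting each shared vertex once the boundary has gcd(6,2) + gcd(3,4) + gcd(8,14) + gcd(5,8) = 2+1+2+1 = 6.
By Pick's theorem I = A − B/2 + 1 = 18 − 6/2 + 1 = 16.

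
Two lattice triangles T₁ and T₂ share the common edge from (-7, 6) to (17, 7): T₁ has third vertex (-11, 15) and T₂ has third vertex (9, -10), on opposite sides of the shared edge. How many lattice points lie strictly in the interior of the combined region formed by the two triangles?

300

The union is the simple quadrilateral with vertices (-7, 6), (-11, 15), (17, 7), (9, -10) in order.
Using the shoelace formula, 2A = |((-7)·15 − (-11)·6) + ((-11)·7 − 17·15) + (17·(-10) − 9·7) + (9·6 − (-7)·(-10))| = 620, so the area is 310.
Along each edge there are gcd(|Δx|,|Δy|)+1 lattice points, so counting each shared vertex once the boundary has gcd(4,9) + gcd(28,8) + gcd(8,17) + gcd(16,16) = 1+4+1+16 = 22.
By Pick's theorem I = A − B/2 + 1 = 310 − 22/2 + 1 = 300.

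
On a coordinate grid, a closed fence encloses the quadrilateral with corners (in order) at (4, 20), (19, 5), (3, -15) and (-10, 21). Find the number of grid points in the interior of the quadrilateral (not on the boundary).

506

By the shoelace formula, twice the signed area is |(4·5 − 19·20) + (19·(-15) − 3·5) + (3·21 − (-10)·(-15)) + ((-10)·20 − 4·21)| = 1031, so the area is 515.5.
Summing gcd(|Δx|,|Δy|) over the edges gives the boundary count: gcd(15,15) + gcd(16,20) + gcd(13,36) + gcd(14,1) = 15+4+1+1 = 21.
Pick's theorem gives I = A − B/2 + 1 = 515.5 − 21/2 + 1 = 506.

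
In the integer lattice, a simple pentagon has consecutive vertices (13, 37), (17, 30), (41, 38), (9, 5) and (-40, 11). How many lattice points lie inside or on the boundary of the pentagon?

By the shoelace formula, twice the signed area is |[13·30 − 17·37] + [17·38 − 41·30] + [41·5 − 9·38] + [9·11 − (-40)·5] + [(-40)·37 − 13·11]| = 2284, so the area is 1142.
Summing gcd(|Δx|,|Δy|) over the edges gives the boundary count: gcd(4,7) + gcd(24,8) + gcd(32,33) + gcd(49,6) + gcd(53,26) = 1+8+1+1+1 = 12.
Pick's theorem gives I = A − B/2 + 1 = 1142 − 12/2 + 1 = 1137, so the closed region contains I + B = 1137 + 12 = 1149 lattice points.

1149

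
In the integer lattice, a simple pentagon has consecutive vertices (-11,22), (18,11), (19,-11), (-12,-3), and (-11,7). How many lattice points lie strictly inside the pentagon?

Using the shoelace formula, 2A = |((-11)·11 − 18·22) + (18·(-11) − 19·11) + (19·(-3) − (-12)·(-11)) + ((-12)·7 − (-11)·(-3)) + ((-11)·22 − (-11)·7)| = 1395, so the area is 697.5.
Summing gcd(|Δx|,|Δy|) over the edges gives the boundary count: gcd(29,11) + gcd(1,22) + gcd(31,8) + gcd(1,10) + gcd(0,15) = 1+1+1+1+15 = 19.
Pick's theorem gives I = A − B/2 + 1 = 697.5 − 19/2 + 1 = 689.

689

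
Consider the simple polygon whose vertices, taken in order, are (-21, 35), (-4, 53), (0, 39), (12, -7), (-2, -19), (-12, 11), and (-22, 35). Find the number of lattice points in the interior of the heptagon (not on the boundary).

By the shoelace formula, twice the signed area is |((-21)·53 − (-4)·35) + ((-4)·39 − 0·53) + (0·(-7) − 12·39) + (12·(-19) − (-2)·(-7)) + ((-2)·11 − (-12)·(-19)) + ((-12)·35 − (-22)·11) + ((-22)·35 − (-21)·35)| = 2302, so the area is 1151.
Along each edge there are gcd(|Δx|,|Δy|)+1 lattice points, so counting each shared vertex once the boundary has gcd(17,18) + gcd(4,14) + gcd(12,46) + gcd(14,12) + gcd(10,30) + gcd(10,24) + gcd(1,0) = 1+2+2+2+10+2+1 = 20.
Pick's theorem gives I = A − B/2 + 1 = 1151 − 20/2 + 1 = 1142.

1142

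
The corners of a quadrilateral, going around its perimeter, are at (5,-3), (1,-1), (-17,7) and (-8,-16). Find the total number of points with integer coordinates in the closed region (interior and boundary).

Using the shoelace formula, 2A = |(5·(-1) − 1·(-3)) + (1·7 − (-17)·(-1)) + ((-17)·(-16) − (-8)·7) + ((-8)·(-3) − 5·(-16))| = 420, so the area is 210.
Along each edge there are gcd(|Δx|,|Δy|)+1 lattice points, so counting each shared vertex once the boundary has gcd(4,2) + gcd(18,8) + gcd(9,23) + gcd(13,13) = 2+2+1+13 = 18.
Pick's theorem gives I = A − B/2 + 1 = 210 − 18/2 + 1 = 202, so the closed region contains I + B = 202 + 18 = 220 lattice points.

220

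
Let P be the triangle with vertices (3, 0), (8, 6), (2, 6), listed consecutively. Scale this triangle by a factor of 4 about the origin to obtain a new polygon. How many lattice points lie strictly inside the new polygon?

The shoelace formula gives twice the area as |[3·6 − 8·0] + [8·6 − 2·6] + [2·0 − 3·6]| = 36, so the area is 18.
Along each edge there are gcd(|Δx|,|Δy|)+1 lattice points, so counting each shared vertex once the boundary has gcd(5,6) + gcd(6,0) + gcd(1,6) = 1+6+1 = 8.
Scaling by 4 multiplies the area by 4² = 16 (so the new area is 288) and multiplies the boundary lattice-point count by 4, giving 32.
By Pick's theorem, the interior count of the dilated polygon is 288 − 32/2 + 1 = 273.

273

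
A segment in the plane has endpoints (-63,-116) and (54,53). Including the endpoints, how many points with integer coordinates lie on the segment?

14

The number of lattice points on a segment between lattice points is gcd(|Δx|,|Δy|) + 1 = gcd(117,169) + 1 = 13 + 1 = 14.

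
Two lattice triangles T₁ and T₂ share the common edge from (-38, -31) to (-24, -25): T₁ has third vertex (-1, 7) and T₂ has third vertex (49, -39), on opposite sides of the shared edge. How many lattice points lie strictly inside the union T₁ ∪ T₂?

The union is the simple quadrilateral with vertices (-38, -31), (-1, 7), (-24, -25), (49, -39) in order.
Using the shoelace formula, 2A = |((-38)·7 − (-1)·(-31)) + ((-1)·(-25) − (-24)·7) + ((-24)·(-39) − 49·(-25)) + (49·(-31) − (-38)·(-39))| = 944, so the area is 472.
Along each edge there are gcd(|Δx|,|Δy|)+1 lattice points, so counting each shared vertex once the boundary has gcd(37,38) + gcd(23,32) + gcd(73,14) + gcd(87,8) = 1+1+1+1 = 4.
By Pick's theorem I = A − B/2 + 1 = 472 − 4/2 + 1 = 471.

471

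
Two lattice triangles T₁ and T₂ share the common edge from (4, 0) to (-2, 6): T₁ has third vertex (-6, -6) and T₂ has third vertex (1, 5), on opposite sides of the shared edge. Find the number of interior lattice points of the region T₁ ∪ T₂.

The union is the simple quadrilateral with vertices (4, 0), (-6, -6), (-2, 6), (1, 5) in order.
By the shoelace formula, twice the signed area is |[4·(-6) − (-6)·0] + [(-6)·6 − (-2)·(-6)] + [(-2)·5 − 1·6] + [1·0 − 4·5]| = 108, so the area is 54.
Summing gcd(|Δx|,|Δy|) over the edges gives the boundary count: gcd(10,6) + gcd(4,12) + gcd(3,1) + gcd(3,5) = 2+4+1+1 = 8.
By Pick's theorem I = A − B/2 + 1 = 54 − 8/2 + 1 = 51.

51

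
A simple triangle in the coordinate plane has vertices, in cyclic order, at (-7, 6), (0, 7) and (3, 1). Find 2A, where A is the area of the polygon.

45

The shoelace formula gives twice the area as |((-7)·7 − 0·6) + (0·1 − 3·7) + (3·6 − (-7)·1)| = 45, so the area is 45/2.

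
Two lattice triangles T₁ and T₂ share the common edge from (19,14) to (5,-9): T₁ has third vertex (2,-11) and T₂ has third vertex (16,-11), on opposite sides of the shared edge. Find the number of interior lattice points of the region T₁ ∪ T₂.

The union is the simple quadrilateral with vertices (19,14), (2,-11), (5,-9), (16,-11) in order.
Using the shoelace formula, 2A = |[19·(-11) − 2·14] + [2·(-9) − 5·(-11)] + [5·(-11) − 16·(-9)] + [16·14 − 19·(-11)]| = 322, so the area is 161.
Along each edge there are gcd(|Δx|,|Δy|)+1 lattice points, so counting each shared vertex once the boundary has gcd(17,25) + gcd(3,2) + gcd(11,2) + gcd(3,25) = 1+1+1+1 = 4.
By Pick's theorem I = A − B/2 + 1 = 161 − 4/2 + 1 = 160.

160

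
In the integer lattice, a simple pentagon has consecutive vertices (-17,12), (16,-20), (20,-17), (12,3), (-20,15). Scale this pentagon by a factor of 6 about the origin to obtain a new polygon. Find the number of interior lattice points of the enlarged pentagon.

14272

By the shoelace formula, twice the signed area is |[(-17)·(-20) − 16·12] + [16·(-17) − 20·(-20)] + [20·3 − 12·(-17)] + [12·15 − (-20)·3] + [(-20)·12 − (-17)·15]| = 795, so the area is 795/2.
Along each edge there are gcd(|Δx|,|Δy|)+1 lattice points, so counting each shared vertex once the boundary has gcd(33,32) + gcd(4,3) + gcd(8,20) + gcd(32,12) + gcd(3,3) = 1+1+4+4+3 = 13.
Scaling by 6 multiplies the area by 6² = 36 (so the new area is 14310) and multiplies the boundary lattice-point count by 6, giving 78.
By Pick's theorem, the interior count of the dilated polygon is 14310 − 78/2 + 1 = 14272.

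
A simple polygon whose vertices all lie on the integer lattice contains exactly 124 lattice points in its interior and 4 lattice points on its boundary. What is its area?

Pick's theorem states A = I + B/2 − 1, so A = 124 + 4/2 − 1 = 125.

125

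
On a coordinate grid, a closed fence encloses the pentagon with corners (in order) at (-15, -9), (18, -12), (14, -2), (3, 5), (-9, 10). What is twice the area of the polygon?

856

By the shoelace formula, twice the signed area is |[(-15)·(-12) − 18·(-9)] + [18·(-2) − 14·(-12)] + [14·5 − 3·(-2)] + [3·10 − (-9)·5] + [(-9)·(-9) − (-15)·10]| = 856, so the area is 428.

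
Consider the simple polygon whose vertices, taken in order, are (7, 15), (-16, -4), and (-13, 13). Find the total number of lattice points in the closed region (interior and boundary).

170

Using the shoelace formula, 2A = |[7·(-4) − (-16)·15] + [(-16)·13 − (-13)·(-4)] + [(-13)·15 − 7·13]| = 334, so the area is 167.
The number of boundary lattice points is Σ gcd(|Δx|,|Δy|) = gcd(23,19) + gcd(3,17) + gcd(20,2) = 1+1+2 = 4.
Pick's theorem gives I = A − B/2 + 1 = 167 − 4/2 + 1 = 166, so the closed region contains I + B = 166 + 4 = 170 lattice points.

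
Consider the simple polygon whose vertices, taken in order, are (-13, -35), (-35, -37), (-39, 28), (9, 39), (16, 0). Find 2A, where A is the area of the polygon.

6124

By the shoelace formula, twice the signed area is |((-13)·(-37) − (-35)·(-35)) + ((-35)·28 − (-39)·(-37)) + ((-39)·39 − 9·28) + (9·0 − 16·39) + (16·(-35) − (-13)·0)| = 6124, so the area is 3062.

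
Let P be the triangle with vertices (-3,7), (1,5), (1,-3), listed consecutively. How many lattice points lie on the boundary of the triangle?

Along each edge there are gcd(|Δx|,|Δy|)+1 lattice points, so counting each shared vertex once the boundary has gcd(4,2) + gcd(0,8) + gcd(4,10) = 2+8+2 = 12.

12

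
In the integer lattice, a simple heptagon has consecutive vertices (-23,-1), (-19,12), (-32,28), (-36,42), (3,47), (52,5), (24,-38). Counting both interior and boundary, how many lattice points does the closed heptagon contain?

4018

The shoelace formula gives twice the area as |((-23)·12 − (-19)·(-1)) + ((-19)·28 − (-32)·12) + ((-32)·42 − (-36)·28) + ((-36)·47 − 3·42) + (3·5 − 52·47) + (52·(-38) − 24·5) + (24·(-1) − (-23)·(-38))| = 8020, so the area is 4010.
Summing gcd(|Δx|,|Δy|) over the edges gives the boundary count: gcd(4,13) + gcd(13,16) + gcd(4,14) + gcd(39,5) + gcd(49,42) + gcd(28,43) + gcd(47,37) = 1+1+2+1+7+1+1 = 14.
Pick's theorem gives I = A − B/2 + 1 = 4010 − 14/2 + 1 = 4004, so the closed region contains I + B = 4004 + 14 = 4018 lattice points.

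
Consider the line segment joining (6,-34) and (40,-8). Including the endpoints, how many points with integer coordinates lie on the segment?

3

The number of lattice points on a segment between lattice points is gcd(|Δx|,|Δy|) + 1 = gcd(34,26) + 1 = 2 + 1 = 3.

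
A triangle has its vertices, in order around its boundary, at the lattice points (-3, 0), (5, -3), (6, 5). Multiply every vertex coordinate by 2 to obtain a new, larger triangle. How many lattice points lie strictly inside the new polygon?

Using the shoelace formula, 2A = |((-3)·(-3) − 5·0) + (5·5 − 6·(-3)) + (6·0 − (-3)·5)| = 67, so the area is 67/2.
Along each edge there are gcd(|Δx|,|Δy|)+1 lattice points, so counting each shared vertex once the boundary has gcd(8,3) + gcd(1,8) + gcd(9,5) = 1+1+1 = 3.
Scaling by 2 multiplies the area by 2² = 4 (so the new area is 134) and multiplies the boundary lattice-point count by 2, giving 6.
By Pick's theorem, the interior count of the dilated polygon is 134 − 6/2 + 1 = 132.

132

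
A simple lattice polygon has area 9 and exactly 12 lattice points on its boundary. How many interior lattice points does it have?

4

Pick's theorem A = I + B/2 − 1 rearranges to I = A − B/2 + 1 = 9 − 12/2 + 1 = 4.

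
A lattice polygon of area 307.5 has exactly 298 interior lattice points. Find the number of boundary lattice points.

21

Pick's theorem gives A = I + B/2 − 1, so B = 2(A − I + 1) = 2(307.5 − 298 + 1) = 21.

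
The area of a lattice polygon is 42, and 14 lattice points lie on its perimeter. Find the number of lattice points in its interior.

Pick's theorem A = I + B/2 − 1 rearranges to I = A − B/2 + 1 = 42 − 14/2 + 1 = 36.

36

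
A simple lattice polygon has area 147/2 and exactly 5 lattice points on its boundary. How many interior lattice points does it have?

From Pick's theorem, I = A − B/2 + 1 = 147/2 − 5/2 + 1 = 72.

72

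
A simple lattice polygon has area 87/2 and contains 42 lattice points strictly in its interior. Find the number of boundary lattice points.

5

Pick's theorem gives A = I + B/2 − 1, so B = 2(A − I + 1) = 2(87/2 − 42 + 1) = 5.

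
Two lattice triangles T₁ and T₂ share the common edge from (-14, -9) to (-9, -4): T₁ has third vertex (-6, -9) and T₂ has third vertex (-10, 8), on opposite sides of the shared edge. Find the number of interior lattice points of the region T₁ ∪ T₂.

48

The union is the simple quadrilateral with vertices (-14, -9), (-6, -9), (-9, -4), (-10, 8) in order.
By the shoelace formula, twice the signed area is |((-14)·(-9) − (-6)·(-9)) + ((-6)·(-4) − (-9)·(-9)) + ((-9)·8 − (-10)·(-4)) + ((-10)·(-9) − (-14)·8)| = 105, so the area is 105/2.
Along each edge there are gcd(|Δx|,|Δy|)+1 lattice points, so counting each shared vertex once the boundary has gcd(8,0) + gcd(3,5) + gcd(1,12) + gcd(4,17) = 8+1+1+1 = 11.
By Pick's theorem I = A − B/2 + 1 = 105/2 − 11/2 + 1 = 48.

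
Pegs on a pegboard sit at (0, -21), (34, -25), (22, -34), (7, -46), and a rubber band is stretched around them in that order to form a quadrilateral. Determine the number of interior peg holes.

Using the shoelace formula, 2A = |[0·(-25) − 34·(-21)] + [34·(-34) − 22·(-25)] + [22·(-46) − 7·(-34)] + [7·(-21) − 0·(-46)]| = 813, so the area is 406.5.
Summing gcd(|Δx|,|Δy|) over the edges gives the boundary count: gcd(34,4) + gcd(12,9) + gcd(15,12) + gcd(7,25) = 2+3+3+1 = 9.
By Pick's theorem A = I + B/2 − 1, so I = 406.5 − 9/2 + 1 = 403.

403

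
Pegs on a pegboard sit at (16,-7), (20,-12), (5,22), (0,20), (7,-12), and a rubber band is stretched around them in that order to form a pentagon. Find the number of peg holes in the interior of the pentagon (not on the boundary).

The shoelace formula gives twice the area as |(16·(-12) − 20·(-7)) + (20·22 − 5·(-12)) + (5·20 − 0·22) + (0·(-12) − 7·20) + (7·(-7) − 16·(-12))| = 551, so the area is 275.5.
Summing gcd(|Δx|,|Δy|) over the edges gives the boundary count: gcd(4,5) + gcd(15,34) + gcd(5,2) + gcd(7,32) + gcd(9,5) = 1+1+1+1+1 = 5.
By Pick's theorem A = I + B/2 − 1, so I = 275.5 − 5/2 + 1 = 274.

274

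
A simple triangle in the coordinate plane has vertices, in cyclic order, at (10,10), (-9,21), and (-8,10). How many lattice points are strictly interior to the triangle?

90

By the shoelace formula, twice the signed area is |[10·21 − (-9)·10] + [(-9)·10 − (-8)·21] + [(-8)·10 − 10·10]| = 198, so the area is 99.
Along each edge there are gcd(|Δx|,|Δy|)+1 lattice points, so counting each shared vertex once the boundary has gcd(19,11) + gcd(1,11) + gcd(18,0) = 1+1+18 = 20.
By Pick's theorem A = I + B/2 − 1, so I = 99 − 20/2 + 1 = 90.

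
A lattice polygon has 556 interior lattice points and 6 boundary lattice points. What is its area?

558

Pick's theorem states A = I + B/2 − 1, so A = 556 + 6/2 − 1 = 558.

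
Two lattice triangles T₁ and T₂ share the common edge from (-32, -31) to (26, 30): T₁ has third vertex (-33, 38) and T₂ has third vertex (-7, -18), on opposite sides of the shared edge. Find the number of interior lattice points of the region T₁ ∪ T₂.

The union is the simple quadrilateral with vertices (-32, -31), (-33, 38), (26, 30), (-7, -18) in order.
Using the shoelace formula, 2A = |((-32)·38 − (-33)·(-31)) + ((-33)·30 − 26·38) + (26·(-18) − (-7)·30) + ((-7)·(-31) − (-32)·(-18))| = 4834, so the area is 2417.
The number of boundary lattice points is Σ gcd(|Δx|,|Δy|) = gcd(1,69) + gcd(59,8) + gcd(33,48) + gcd(25,13) = 1+1+3+1 = 6.
By Pick's theorem I = A − B/2 + 1 = 2417 − 6/2 + 1 = 2415.

2415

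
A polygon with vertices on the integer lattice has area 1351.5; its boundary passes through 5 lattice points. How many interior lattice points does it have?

Pick's theorem A = I + B/2 − 1 rearranges to I = A − B/2 + 1 = 1351.5 − 5/2 + 1 = 1350.

1350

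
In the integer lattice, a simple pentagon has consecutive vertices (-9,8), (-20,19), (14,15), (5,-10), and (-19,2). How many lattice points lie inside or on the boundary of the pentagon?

Using the shoelace formula, 2A = |((-9)·19 − (-20)·8) + ((-20)·15 − 14·19) + (14·(-10) − 5·15) + (5·2 − (-19)·(-10)) + ((-19)·8 − (-9)·2)| = 1106, so the area is 553.
The number of boundary lattice points is Σ gcd(|Δx|,|Δy|) = gcd(11,11) + gcd(34,4) + gcd(9,25) + gcd(24,12) + gcd(10,6) = 11+2+1+12+2 = 28.
Pick's theorem gives I = A − B/2 + 1 = 553 − 28/2 + 1 = 540, so the closed region contains I + B = 540 + 28 = 568 lattice points.

568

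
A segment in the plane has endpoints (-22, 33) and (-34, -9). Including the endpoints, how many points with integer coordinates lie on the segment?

7

The number of lattice points on a segment between lattice points is gcd(|Δx|,|Δy|) + 1 = gcd(12,42) + 1 = 6 + 1 = 7.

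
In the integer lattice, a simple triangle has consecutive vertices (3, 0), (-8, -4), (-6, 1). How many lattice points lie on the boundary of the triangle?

3

Summing gcd(|Δx|,|Δy|) over the edges gives the boundary count: gcd(11,4) + gcd(2,5) + gcd(9,1) = 1+1+1 = 3.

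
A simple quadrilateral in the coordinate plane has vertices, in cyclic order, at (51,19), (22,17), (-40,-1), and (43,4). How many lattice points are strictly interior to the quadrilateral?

The shoelace formula gives twice the area as |(51·17 − 22·19) + (22·(-1) − (-40)·17) + ((-40)·4 − 43·(-1)) + (43·19 − 51·4)| = 1603, so the area is 1603/2.
The number of boundary lattice points is Σ gcd(|Δx|,|Δy|) = gcd(29,2) + gcd(62,18) + gcd(83,5) + gcd(8,15) = 1+2+1+1 = 5.
By Pick's theorem A = I + B/2 − 1, so I = 1603/2 − 5/2 + 1 = 800.

800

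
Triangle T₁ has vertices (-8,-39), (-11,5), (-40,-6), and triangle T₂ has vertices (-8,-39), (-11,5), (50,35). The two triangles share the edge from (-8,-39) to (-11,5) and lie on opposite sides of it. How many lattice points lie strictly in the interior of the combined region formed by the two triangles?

2040

The union is the simple quadrilateral with vertices (-8,-39), (-40,-6), (-11,5), (50,35) in order.
By the shoelace formula, twice the signed area is |[(-8)·(-6) − (-40)·(-39)] + [(-40)·5 − (-11)·(-6)] + [(-11)·35 − 50·5] + [50·(-39) − (-8)·35]| = 4083, so the area is 2041.5.
Along each edge there are gcd(|Δx|,|Δy|)+1 lattice points, so counting each shared vertex once the boundary has gcd(32,33) + gcd(29,11) + gcd(61,30) + gcd(58,74) = 1+1+1+2 = 5.
By Pick's theorem I = A − B/2 + 1 = 2041.5 − 5/2 + 1 = 2040.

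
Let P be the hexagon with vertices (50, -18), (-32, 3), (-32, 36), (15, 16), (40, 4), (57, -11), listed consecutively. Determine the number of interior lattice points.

2108

The shoelace formula gives twice the area as |(50·3 − (-32)·(-18)) + ((-32)·36 − (-32)·3) + ((-32)·16 − 15·36) + (15·4 − 40·16) + (40·(-11) − 57·4) + (57·(-18) − 50·(-11))| = 4258, so the area is 2129.
Summing gcd(|Δx|,|Δy|) over the edges gives the boundary count: gcd(82,21) + gcd(0,33) + gcd(47,20) + gcd(25,12) + gcd(17,15) + gcd(7,7) = 1+33+1+1+1+7 = 44.
Pick's theorem gives I = A − B/2 + 1 = 2129 − 44/2 + 1 = 2108.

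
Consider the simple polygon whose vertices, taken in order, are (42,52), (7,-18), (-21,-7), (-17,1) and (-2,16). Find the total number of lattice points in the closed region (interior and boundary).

Using the shoelace formula, 2A = |(42·(-18) − 7·52) + (7·(-7) − (-21)·(-18)) + ((-21)·1 − (-17)·(-7)) + ((-17)·16 − (-2)·1) + ((-2)·52 − 42·16)| = 2733, so the area is 2733/2.
Summing gcd(|Δx|,|Δy|) over the edges gives the boundary count: gcd(35,70) + gcd(28,11) + gcd(4,8) + gcd(15,15) + gcd(44,36) = 35+1+4+15+4 = 59.
Pick's theorem gives I = A − B/2 + 1 = 2733/2 − 59/2 + 1 = 1338, so the closed region contains I + B = 1338 + 59 = 1397 lattice points.

1397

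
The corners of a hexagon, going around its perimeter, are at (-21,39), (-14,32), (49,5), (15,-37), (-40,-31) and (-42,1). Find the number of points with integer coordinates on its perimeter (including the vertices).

22

The number of boundary lattice points is Σ gcd(|Δx|,|Δy|) = gcd(7,7) + gcd(63,27) + gcd(34,42) + gcd(55,6) + gcd(2,32) + gcd(21,38) = 7+9+2+1+2+1 = 22.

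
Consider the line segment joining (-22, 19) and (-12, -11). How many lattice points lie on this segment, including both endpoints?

The number of lattice points on a segment between lattice points is gcd(|Δx|,|Δy|) + 1 = gcd(10,30) + 1 = 10 + 1 = 11.

11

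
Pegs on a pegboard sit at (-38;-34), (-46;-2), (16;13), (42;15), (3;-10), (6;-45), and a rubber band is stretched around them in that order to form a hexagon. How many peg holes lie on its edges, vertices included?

Summing gcd(|Δx|,|Δy|) over the edges gives the boundary count: gcd(8,32) + gcd(62,15) + gcd(26,2) + gcd(39,25) + gcd(3,35) + gcd(44,11) = 8+1+2+1+1+11 = 24.

24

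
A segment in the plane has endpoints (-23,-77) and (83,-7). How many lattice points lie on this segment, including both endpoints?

The number of lattice points on a segment between lattice points is gcd(|Δx|,|Δy|) + 1 = gcd(106,70) + 1 = 2 + 1 = 3.

3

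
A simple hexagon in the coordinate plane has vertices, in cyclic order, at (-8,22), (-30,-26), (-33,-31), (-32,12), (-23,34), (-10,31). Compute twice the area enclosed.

By the shoelace formula, twice the signed area is |((-8)·(-26) − (-30)·22) + ((-30)·(-31) − (-33)·(-26)) + ((-33)·12 − (-32)·(-31)) + ((-32)·34 − (-23)·12) + ((-23)·31 − (-10)·34) + ((-10)·22 − (-8)·31)| = 1605, so the area is 1605/2.

1605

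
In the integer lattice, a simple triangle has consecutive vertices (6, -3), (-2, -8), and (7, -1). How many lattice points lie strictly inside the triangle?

5

By the shoelace formula, twice the signed area is |(6·(-8) − (-2)·(-3)) + ((-2)·(-1) − 7·(-8)) + (7·(-3) − 6·(-1))| = 11, so the area is 5.5.
Along each edge there are gcd(|Δx|,|Δy|)+1 lattice points, so counting each shared vertex once the boundary has gcd(8,5) + gcd(9,7) + gcd(1,2) = 1+1+1 = 3.
By Pick's theorem A = I + B/2 − 1, so I = 5.5 − 3/2 + 1 = 5.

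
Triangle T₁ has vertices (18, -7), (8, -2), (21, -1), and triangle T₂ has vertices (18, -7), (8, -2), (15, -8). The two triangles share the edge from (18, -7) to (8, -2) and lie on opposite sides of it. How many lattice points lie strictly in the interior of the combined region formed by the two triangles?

The union is the simple quadrilateral with vertices (18, -7), (21, -1), (8, -2), (15, -8) in order.
Using the shoelace formula, 2A = |[18·(-1) − 21·(-7)] + [21·(-2) − 8·(-1)] + [8·(-8) − 15·(-2)] + [15·(-7) − 18·(-8)]| = 100, so the area is 50.
Summing gcd(|Δx|,|Δy|) over the edges gives the boundary count: gcd(3,6) + gcd(13,1) + gcd(7,6) + gcd(3,1) = 3+1+1+1 = 6.
By Pick's theorem I = A − B/2 + 1 = 50 − 6/2 + 1 = 48.

48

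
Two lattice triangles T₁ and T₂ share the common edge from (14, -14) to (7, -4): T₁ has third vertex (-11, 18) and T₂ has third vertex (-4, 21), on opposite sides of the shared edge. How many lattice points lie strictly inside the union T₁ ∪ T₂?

The union is the simple quadrilateral with vertices (14, -14), (-11, 18), (7, -4), (-4, 21) in order.
Using the shoelace formula, 2A = |[14·18 − (-11)·(-14)] + [(-11)·(-4) − 7·18] + [7·21 − (-4)·(-4)] + [(-4)·(-14) − 14·21]| = 91, so the area is 91/2.
The number of boundary lattice points is Σ gcd(|Δx|,|Δy|) = gcd(25,32) + gcd(18,22) + gcd(11,25) + gcd(18,35) = 1+2+1+1 = 5.
By Pick's theorem I = A − B/2 + 1 = 91/2 − 5/2 + 1 = 44.

44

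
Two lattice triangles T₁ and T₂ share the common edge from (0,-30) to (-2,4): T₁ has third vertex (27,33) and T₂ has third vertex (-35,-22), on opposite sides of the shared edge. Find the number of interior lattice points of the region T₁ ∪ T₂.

The union is the simple quadrilateral with vertices (0,-30), (27,33), (-2,4), (-35,-22) in order.
The shoelace formula gives twice the area as |[0·33 − 27·(-30)] + [27·4 − (-2)·33] + [(-2)·(-22) − (-35)·4] + [(-35)·(-30) − 0·(-22)]| = 2218, so the area is 1109.
The number of boundary lattice points is Σ gcd(|Δx|,|Δy|) = gcd(27,63) + gcd(29,29) + gcd(33,26) + gcd(35,8) = 9+29+1+1 = 40.
By Pick's theorem I = A − B/2 + 1 = 1109 − 40/2 + 1 = 1090.

1090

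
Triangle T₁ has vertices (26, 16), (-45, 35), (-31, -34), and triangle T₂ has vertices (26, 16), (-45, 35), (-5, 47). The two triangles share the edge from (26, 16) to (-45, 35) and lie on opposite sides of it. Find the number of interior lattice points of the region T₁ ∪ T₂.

The union is the simple quadrilateral with vertices (26, 16), (-31, -34), (-45, 35), (-5, 47) in order.
By the shoelace formula, twice the signed area is |[26·(-34) − (-31)·16] + [(-31)·35 − (-45)·(-34)] + [(-45)·47 − (-5)·35] + [(-5)·16 − 26·47]| = 6245, so the area is 6245/2.
The number of boundary lattice points is Σ gcd(|Δx|,|Δy|) = gcd(57,50) + gcd(14,69) + gcd(40,12) + gcd(31,31) = 1+1+4+31 = 37.
By Pick's theorem I = A − B/2 + 1 = 6245/2 − 37/2 + 1 = 3105.

3105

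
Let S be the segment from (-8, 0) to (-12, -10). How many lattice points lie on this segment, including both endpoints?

The number of lattice points on a segment between lattice points is gcd(|Δx|,|Δy|) + 1 = gcd(4,10) + 1 = 2 + 1 = 3.

3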